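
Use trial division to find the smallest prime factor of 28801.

83

28801 is odd.
Digit sum 19, not divisible by 3.
Ends in 1: not divisible by 5.
7: 28801 = 7·4114 + 3
11: 28801 = 11·2618 + 3
13: 28801 = 13·2215 + 6
17: 28801 = 17·1694 + 3
19: 28801 = 19·1515 + 16
23: 28801 = 23·1252 + 5
29: 28801 = 29·993 + 4
31: 28801 = 31·929 + 2
37: 28801 = 37·778 + 15
41: 28801 = 41·702 + 19
43: 28801 = 43·669 + 34
47: 28801 = 47·612 + 37
53: 28801 = 53·543 + 22
59: 28801 = 59·488 + 9
61: 28801 = 61·472 + 9
67: 28801 = 67·429 + 58
71: 28801 = 71·405 + 46
73: 28801 = 73·394 + 39
79: 28801 = 79·364 + 45
83: 28801 = 83·347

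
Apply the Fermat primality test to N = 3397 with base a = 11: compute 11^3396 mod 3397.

699

11^1 ≡ 11 (mod 3397)
11^2 ≡ 11^2 = 121 ≡ 121 (mod 3397)
11^4 ≡ 121^2 = 14641 ≡ 1053 (mod 3397)
11^8 ≡ 1053^2 = 1108809 ≡ 1387 (mod 3397)
11^16 ≡ 1387^2 = 1923769 ≡ 1067 (mod 3397)
11^32 ≡ 1067^2 = 1138489 ≡ 494 (mod 3397)
11^64 ≡ 494^2 = 244036 ≡ 2849 (mod 3397)
11^128 ≡ 2849^2 = 8116801 ≡ 1368 (mod 3397)
11^256 ≡ 1368^2 = 1871424 ≡ 3074 (mod 3397)
11^512 ≡ 3074^2 = 9449476 ≡ 2419 (mod 3397)
11^1024 ≡ 2419^2 = 5851561 ≡ 1927 (mod 3397)
11^2048 ≡ 1927^2 = 3713329 ≡ 408 (mod 3397)
3396 = 2048 + 1024 + 256 + 64 + 4 in binary powers of 2.
So 11^3396 ≡ 408 · 1927 · 3074 · 2849 · 1053 ≡ 699 (mod 3397).
Since 699 ≠ 1, base 11 is a Fermat witness: 3397 is composite.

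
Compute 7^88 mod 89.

7^1 ≡ 7 (mod 89)
7^2 ≡ 7^2 = 49 ≡ 49 (mod 89)
7^4 ≡ 49^2 = 2401 ≡ 87 (mod 89)
7^8 ≡ 87^2 = 7569 ≡ 4 (mod 89)
7^16 ≡ 4^2 = 16 ≡ 16 (mod 89)
7^32 ≡ 16^2 = 256 ≡ 78 (mod 89)
7^64 ≡ 78^2 = 6084 ≡ 32 (mod 89)
88 = 64 + 16 + 8 in binary powers of 2.
So 7^88 ≡ 32 · 16 · 4 ≡ 1 (mod 89).
Since the result is 1, base 7 gives no evidence that 89 is composite.

1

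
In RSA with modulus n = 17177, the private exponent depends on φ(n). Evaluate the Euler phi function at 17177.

16896

Factor: 17177 = 89 · 193.
φ(17177) = (89−1) · (193−1) = 88 · 192 = 16896.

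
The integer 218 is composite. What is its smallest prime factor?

2

218 is even: 2 divides it.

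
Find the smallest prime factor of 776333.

31

776333 is odd.
Digit sum 29, not divisible by 3.
Ends in 3: not divisible by 5.
7: 776333 = 7·110904 + 5
11: 776333 = 11·70575 + 8
13: 776333 = 13·59717 + 12
17: 776333 = 17·45666 + 11
19: 776333 = 19·40859 + 12
23: 776333 = 23·33753 + 14
29: 776333 = 29·26770 + 3
31: 776333 = 31·25043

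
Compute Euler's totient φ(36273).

Factor: 36273 = 3 · 107 · 113.
φ(36273) = (3−1) · (107−1) · (113−1) = 2 · 106 · 112 = 23744.

23744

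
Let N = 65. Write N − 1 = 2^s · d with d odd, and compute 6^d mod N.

65 − 1 = 64 = 2^6 · 1, so d = 1.
6^1 ≡ 6 (mod 65)
1 = 1 in binary powers of 2.
So 6^1 ≡ 6 ≡ 6 (mod 65).
Squaring chain: 6 → 36 → 61 → 16 → 61 → 16; never reaches −1, so base 6 is a Miller–Rabin witness that 65 is composite.

6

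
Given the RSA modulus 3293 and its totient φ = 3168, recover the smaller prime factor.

φ(n) = (p−1)(q−1) = n − (p+q) + 1, so p + q = 3293 − 3168 + 1 = 126.
p and q are the roots of t² − 126t + 3293 = 0.
Discriminant: 126² − 4·3293 = 15876 − 13172 = 2704; √2704 = 52.
q = (126 − 52)/2 = 37, p = (126 + 52)/2 = 89.
Check: 37 · 89 = 3293.

37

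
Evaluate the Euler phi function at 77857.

Factor: 77857 = 13 · 53 · 113.
φ(77857) = (13−1) · (53−1) · (113−1) = 12 · 52 · 112 = 69888.

69888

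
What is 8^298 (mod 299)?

8^1 ≡ 8 (mod 299)
8^2 ≡ 8^2 = 64 ≡ 64 (mod 299)
8^4 ≡ 64^2 = 4096 ≡ 209 (mod 299)
8^8 ≡ 209^2 = 43681 ≡ 27 (mod 299)
8^16 ≡ 27^2 = 729 ≡ 131 (mod 299)
8^32 ≡ 131^2 = 17161 ≡ 118 (mod 299)
8^64 ≡ 118^2 = 13924 ≡ 170 (mod 299)
8^128 ≡ 170^2 = 28900 ≡ 196 (mod 299)
8^256 ≡ 196^2 = 38416 ≡ 144 (mod 299)
298 = 256 + 32 + 8 + 2 in binary powers of 2.
So 8^298 ≡ 144 · 118 · 27 · 64 ≡ 77 (mod 299).
Since 77 ≠ 1, base 8 is a Fermat witness: 299 is composite.

77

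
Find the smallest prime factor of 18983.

18983 is odd.
Digit sum 29, not divisible by 3.
Ends in 3: not divisible by 5.
7: 18983 = 7·2711 + 6
11: 18983 = 11·1725 + 8
13: 18983 = 13·1460 + 3
17: 18983 = 17·1116 + 11
19: 18983 = 19·999 + 2
23: 18983 = 23·825 + 8
29: 18983 = 29·654 + 17
31: 18983 = 31·612 + 11
37: 18983 = 37·513 + 2
41: 18983 = 41·463

41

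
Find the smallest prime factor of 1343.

17

1343 is odd.
Digit sum 11, not divisible by 3.
Ends in 3: not divisible by 5.
7: 1343 = 7·191 + 6
11: 1343 = 11·122 + 1
13: 1343 = 13·103 + 4
17: 1343 = 17·79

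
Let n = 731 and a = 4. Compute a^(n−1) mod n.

4^1 ≡ 4 (mod 731)
4^2 ≡ 4^2 = 16 ≡ 16 (mod 731)
4^4 ≡ 16^2 = 256 ≡ 256 (mod 731)
4^8 ≡ 256^2 = 65536 ≡ 477 (mod 731)
4^16 ≡ 477^2 = 227529 ≡ 188 (mod 731)
4^32 ≡ 188^2 = 35344 ≡ 256 (mod 731)
4^64 ≡ 256^2 = 65536 ≡ 477 (mod 731)
4^128 ≡ 477^2 = 227529 ≡ 188 (mod 731)
4^256 ≡ 188^2 = 35344 ≡ 256 (mod 731)
4^512 ≡ 256^2 = 65536 ≡ 477 (mod 731)
730 = 512 + 128 + 64 + 16 + 8 + 2 in binary powers of 2.
So 4^730 ≡ 477 · 188 · 477 · 188 · 477 · 16 ≡ 16 (mod 731).
Since 16 ≠ 1, base 4 is a Fermat witness: 731 is composite.

16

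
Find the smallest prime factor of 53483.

53483 is odd.
Digit sum 23, not divisible by 3.
Ends in 3: not divisible by 5.
7: 53483 = 7·7640 + 3
11: 53483 = 11·4862 + 1
13: 53483 = 13·4114 + 1
17: 53483 = 17·3146 + 1
19: 53483 = 19·2814 + 17
23: 53483 = 23·2325 + 8
29: 53483 = 29·1844 + 7
31: 53483 = 31·1725 + 8
37: 53483 = 37·1445 + 18
41: 53483 = 41·1304 + 19
43: 53483 = 43·1243 + 34
47: 53483 = 47·1137 + 44
53: 53483 = 53·1009 + 6
59: 53483 = 59·906 + 29
61: 53483 = 61·876 + 47
67: 53483 = 67·798 + 17
71: 53483 = 71·753 + 20
73: 53483 = 73·732 + 47
79: 53483 = 79·677

79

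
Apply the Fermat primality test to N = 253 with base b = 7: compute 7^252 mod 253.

82

7^1 ≡ 7 (mod 253)
7^2 ≡ 7^2 = 49 ≡ 49 (mod 253)
7^4 ≡ 49^2 = 2401 ≡ 124 (mod 253)
7^8 ≡ 124^2 = 15376 ≡ 196 (mod 253)
7^16 ≡ 196^2 = 38416 ≡ 213 (mod 253)
7^32 ≡ 213^2 = 45369 ≡ 82 (mod 253)
7^64 ≡ 82^2 = 6724 ≡ 146 (mod 253)
7^128 ≡ 146^2 = 21316 ≡ 64 (mod 253)
252 = 128 + 64 + 32 + 16 + 8 + 4 in binary powers of 2.
So 7^252 ≡ 64 · 146 · 82 · 213 · 196 · 124 ≡ 82 (mod 253).
Since 82 ≠ 1, base 7 is a Fermat witness: 253 is composite.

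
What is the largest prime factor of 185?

37

185 = 5 · 37
37 is prime.
So 185 = 5 · 37; the largest prime factor is 37.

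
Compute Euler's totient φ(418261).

Factor: 418261 = 43 · 71 · 137.
φ(418261) = (43−1) · (71−1) · (137−1) = 42 · 70 · 136 = 399840.

399840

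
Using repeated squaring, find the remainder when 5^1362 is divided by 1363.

306

5^1 ≡ 5 (mod 1363)
5^2 ≡ 5^2 = 25 ≡ 25 (mod 1363)
5^4 ≡ 25^2 = 625 ≡ 625 (mod 1363)
5^8 ≡ 625^2 = 390625 ≡ 807 (mod 1363)
5^16 ≡ 807^2 = 651249 ≡ 1098 (mod 1363)
5^32 ≡ 1098^2 = 1205604 ≡ 712 (mod 1363)
5^64 ≡ 712^2 = 506944 ≡ 1271 (mod 1363)
5^128 ≡ 1271^2 = 1615441 ≡ 286 (mod 1363)
5^256 ≡ 286^2 = 81796 ≡ 16 (mod 1363)
5^512 ≡ 16^2 = 256 ≡ 256 (mod 1363)
5^1024 ≡ 256^2 = 65536 ≡ 112 (mod 1363)
1362 = 1024 + 256 + 64 + 16 + 2 in binary powers of 2.
So 5^1362 ≡ 112 · 16 · 1271 · 1098 · 25 ≡ 306 (mod 1363).
Since 306 ≠ 1, base 5 is a Fermat witness: 1363 is composite.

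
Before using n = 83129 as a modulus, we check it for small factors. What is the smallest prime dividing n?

83129 is odd.
Digit sum 23, not divisible by 3.
Ends in 9: not divisible by 5.
7: 83129 = 7·11875 + 4
11: 83129 = 11·7557 + 2
13: 83129 = 13·6394 + 7
17: 83129 = 17·4889 + 16
19: 83129 = 19·4375 + 4
23: 83129 = 23·3614 + 7
29: 83129 = 29·2866 + 15
31: 83129 = 31·2681 + 18
37: 83129 = 37·2246 + 27
41: 83129 = 41·2027 + 22
43: 83129 = 43·1933 + 10
47: 83129 = 47·1768 + 33
53: 83129 = 53·1568 + 25
59: 83129 = 59·1408 + 57
61: 83129 = 61·1362 + 47
67: 83129 = 67·1240 + 49
71: 83129 = 71·1170 + 59
73: 83129 = 73·1138 + 55
79: 83129 = 79·1052 + 21
83: 83129 = 83·1001 + 46
89: 83129 = 89·934 + 3
97: 83129 = 97·857

97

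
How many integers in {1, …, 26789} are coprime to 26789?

Factor: 26789 = 7 · 43 · 89.
φ(26789) = (7−1) · (43−1) · (89−1) = 6 · 42 · 88 = 22176.

22176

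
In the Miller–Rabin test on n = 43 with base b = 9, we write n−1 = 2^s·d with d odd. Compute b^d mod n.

43 − 1 = 42 = 2^1 · 21, so d = 21.
9^1 ≡ 9 (mod 43)
9^2 ≡ 9^2 = 81 ≡ 38 (mod 43)
9^4 ≡ 38^2 = 1444 ≡ 25 (mod 43)
9^8 ≡ 25^2 = 625 ≡ 23 (mod 43)
9^16 ≡ 23^2 = 529 ≡ 13 (mod 43)
21 = 16 + 4 + 1 in binary powers of 2.
So 9^21 ≡ 13 · 25 · 9 ≡ 1 (mod 43).
Since 9^d ≡ 1 (mod 43), base 9 does not prove 43 composite.

1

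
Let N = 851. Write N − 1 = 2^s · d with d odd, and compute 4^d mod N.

851 − 1 = 850 = 2^1 · 425, so d = 425.
4^1 ≡ 4 (mod 851)
4^2 ≡ 4^2 = 16 ≡ 16 (mod 851)
4^4 ≡ 16^2 = 256 ≡ 256 (mod 851)
4^8 ≡ 256^2 = 65536 ≡ 9 (mod 851)
4^16 ≡ 9^2 = 81 ≡ 81 (mod 851)
4^32 ≡ 81^2 = 6561 ≡ 604 (mod 851)
4^64 ≡ 604^2 = 364816 ≡ 588 (mod 851)
4^128 ≡ 588^2 = 345744 ≡ 238 (mod 851)
4^256 ≡ 238^2 = 56644 ≡ 478 (mod 851)
425 = 256 + 128 + 32 + 8 + 1 in binary powers of 2.
So 4^425 ≡ 478 · 238 · 604 · 9 · 4 ≡ 169 (mod 851).
Squaring chain: 169; never reaches −1, so base 4 is a Miller–Rabin witness that 851 is composite.

169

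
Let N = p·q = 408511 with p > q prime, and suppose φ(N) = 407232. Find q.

φ(n) = (p−1)(q−1) = n − (p+q) + 1, so p + q = 408511 − 407232 + 1 = 1280.
p and q are the roots of t² − 1280t + 408511 = 0.
Discriminant: 1280² − 4·408511 = 1638400 − 1634044 = 4356; √4356 = 66.
q = (1280 − 66)/2 = 607, p = (1280 + 66)/2 = 673.
Check: 607 · 673 = 408511.

607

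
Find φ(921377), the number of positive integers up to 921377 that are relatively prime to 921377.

892944

Factor: 921377 = 79 · 107 · 109.
φ(921377) = (79−1) · (107−1) · (109−1) = 78 · 106 · 108 = 892944.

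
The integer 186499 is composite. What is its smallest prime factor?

29

186499 is odd.
Digit sum 37, not divisible by 3.
Ends in 9: not divisible by 5.
7: 186499 = 7·26642 + 5
11: 186499 = 11·16954 + 5
13: 186499 = 13·14346 + 1
17: 186499 = 17·10970 + 9
19: 186499 = 19·9815 + 14
23: 186499 = 23·8108 + 15
29: 186499 = 29·6431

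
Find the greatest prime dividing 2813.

2813 = 29 · 97
97 is prime.
So 2813 = 29 · 97; the largest prime factor is 97.

97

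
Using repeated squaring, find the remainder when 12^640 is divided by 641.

1

12^1 ≡ 12 (mod 641)
12^2 ≡ 12^2 = 144 ≡ 144 (mod 641)
12^4 ≡ 144^2 = 20736 ≡ 224 (mod 641)
12^8 ≡ 224^2 = 50176 ≡ 178 (mod 641)
12^16 ≡ 178^2 = 31684 ≡ 275 (mod 641)
12^32 ≡ 275^2 = 75625 ≡ 628 (mod 641)
12^64 ≡ 628^2 = 394384 ≡ 169 (mod 641)
12^128 ≡ 169^2 = 28561 ≡ 357 (mod 641)
12^256 ≡ 357^2 = 127449 ≡ 531 (mod 641)
12^512 ≡ 531^2 = 281961 ≡ 562 (mod 641)
640 = 512 + 128 in binary powers of 2.
So 12^640 ≡ 562 · 357 ≡ 1 (mod 641).
Since the result is 1, base 12 gives no evidence that 641 is composite.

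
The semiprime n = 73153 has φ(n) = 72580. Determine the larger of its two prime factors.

383

φ(n) = (p−1)(q−1) = n − (p+q) + 1, so p + q = 73153 − 72580 + 1 = 574.
p and q are the roots of t² − 574t + 73153 = 0.
Discriminant: 574² − 4·73153 = 329476 − 292612 = 36864; √36864 = 192.
q = (574 − 192)/2 = 191, p = (574 + 192)/2 = 383.
Check: 191 · 383 = 73153.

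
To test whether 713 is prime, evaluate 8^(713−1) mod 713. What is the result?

188

8^1 ≡ 8 (mod 713)
8^2 ≡ 8^2 = 64 ≡ 64 (mod 713)
8^4 ≡ 64^2 = 4096 ≡ 531 (mod 713)
8^8 ≡ 531^2 = 281961 ≡ 326 (mod 713)
8^16 ≡ 326^2 = 106276 ≡ 39 (mod 713)
8^32 ≡ 39^2 = 1521 ≡ 95 (mod 713)
8^64 ≡ 95^2 = 9025 ≡ 469 (mod 713)
8^128 ≡ 469^2 = 219961 ≡ 357 (mod 713)
8^256 ≡ 357^2 = 127449 ≡ 535 (mod 713)
8^512 ≡ 535^2 = 286225 ≡ 312 (mod 713)
712 = 512 + 128 + 64 + 8 in binary powers of 2.
So 8^712 ≡ 312 · 357 · 469 · 326 ≡ 188 (mod 713).
Since 188 ≠ 1, base 8 is a Fermat witness: 713 is composite.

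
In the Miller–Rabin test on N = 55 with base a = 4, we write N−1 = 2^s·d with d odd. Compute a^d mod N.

55 − 1 = 54 = 2^1 · 27, so d = 27.
4^1 ≡ 4 (mod 55)
4^2 ≡ 4^2 = 16 ≡ 16 (mod 55)
4^4 ≡ 16^2 = 256 ≡ 36 (mod 55)
4^8 ≡ 36^2 = 1296 ≡ 31 (mod 55)
4^16 ≡ 31^2 = 961 ≡ 26 (mod 55)
27 = 16 + 8 + 2 + 1 in binary powers of 2.
So 4^27 ≡ 26 · 31 · 16 · 4 ≡ 49 (mod 55).
Squaring chain: 49; never reaches −1, so base 4 is a Miller–Rabin witness that 55 is composite.

49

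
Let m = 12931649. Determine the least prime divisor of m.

83

12931649 is odd.
Digit sum 35, not divisible by 3.
Ends in 9: not divisible by 5.
7: 12931649 = 7·1847378 + 3
11: 12931649 = 11·1175604 + 5
13: 12931649 = 13·994742 + 3
17: 12931649 = 17·760685 + 4
19: 12931649 = 19·680613 + 2
23: 12931649 = 23·562245 + 14
29: 12931649 = 29·445918 + 27
31: 12931649 = 31·417149 + 30
37: 12931649 = 37·349504 + 1
41: 12931649 = 41·315406 + 3
43: 12931649 = 43·300736 + 1
47: 12931649 = 47·275141 + 22
53: 12931649 = 53·243993 + 20
59: 12931649 = 59·219180 + 29
61: 12931649 = 61·211994 + 15
67: 12931649 = 67·193009 + 46
71: 12931649 = 71·182135 + 64
73: 12931649 = 73·177145 + 64
79: 12931649 = 79·163691 + 60
83: 12931649 = 83·155803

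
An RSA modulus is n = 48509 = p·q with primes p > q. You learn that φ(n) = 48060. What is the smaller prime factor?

φ(n) = (p−1)(q−1) = n − (p+q) + 1, so p + q = 48509 − 48060 + 1 = 450.
p and q are the roots of t² − 450t + 48509 = 0.
Discriminant: 450² − 4·48509 = 202500 − 194036 = 8464; √8464 = 92.
q = (450 − 92)/2 = 179, p = (450 + 92)/2 = 271.
Check: 179 · 271 = 48509.

179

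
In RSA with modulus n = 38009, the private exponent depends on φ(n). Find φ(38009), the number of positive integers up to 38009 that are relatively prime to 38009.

37620

Factor: 38009 = 191 · 199.
φ(38009) = (191−1) · (199−1) = 190 · 198 = 37620.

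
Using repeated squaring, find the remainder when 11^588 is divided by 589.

11^1 ≡ 11 (mod 589)
11^2 ≡ 11^2 = 121 ≡ 121 (mod 589)
11^4 ≡ 121^2 = 14641 ≡ 505 (mod 589)
11^8 ≡ 505^2 = 255025 ≡ 577 (mod 589)
11^16 ≡ 577^2 = 332929 ≡ 144 (mod 589)
11^32 ≡ 144^2 = 20736 ≡ 121 (mod 589)
11^64 ≡ 121^2 = 14641 ≡ 505 (mod 589)
11^128 ≡ 505^2 = 255025 ≡ 577 (mod 589)
11^256 ≡ 577^2 = 332929 ≡ 144 (mod 589)
11^512 ≡ 144^2 = 20736 ≡ 121 (mod 589)
588 = 512 + 64 + 8 + 4 in binary powers of 2.
So 11^588 ≡ 121 · 505 · 577 · 505 ≡ 343 (mod 589).
Since 343 ≠ 1, base 11 is a Fermat witness: 589 is composite.

343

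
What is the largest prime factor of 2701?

2701 = 37 · 73
73 is prime.
So 2701 = 37 · 73; the largest prime factor is 73.

73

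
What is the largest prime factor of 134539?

97

134539 = 19 · 7081
7081 = 73 · 97
97 is prime.
So 134539 = 19 · 73 · 97; the largest prime factor is 97.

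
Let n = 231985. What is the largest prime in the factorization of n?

231985 = 5 · 46397
46397 = 13 · 3569
3569 = 43 · 83
83 is prime.
So 231985 = 5 · 13 · 43 · 83; the largest prime factor is 83.

83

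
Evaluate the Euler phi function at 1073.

1008

Factor: 1073 = 29 · 37.
φ(1073) = (29−1) · (37−1) = 28 · 36 = 1008.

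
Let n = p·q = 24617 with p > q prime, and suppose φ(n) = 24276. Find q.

103

φ(n) = (p−1)(q−1) = n − (p+q) + 1, so p + q = 24617 − 24276 + 1 = 342.
p and q are the roots of t² − 342t + 24617 = 0.
Discriminant: 342² − 4·24617 = 116964 − 98468 = 18496; √18496 = 136.
q = (342 − 136)/2 = 103, p = (342 + 136)/2 = 239.
Check: 103 · 239 = 24617.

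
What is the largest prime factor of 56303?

56303 = 13 · 4331
4331 = 61 · 71
71 is prime.
So 56303 = 13 · 61 · 71; the largest prime factor is 71.

71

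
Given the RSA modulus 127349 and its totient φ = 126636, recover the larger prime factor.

367

φ(n) = (p−1)(q−1) = n − (p+q) + 1, so p + q = 127349 − 126636 + 1 = 714.
p and q are the roots of t² − 714t + 127349 = 0.
Discriminant: 714² − 4·127349 = 509796 − 509396 = 400; √400 = 20.
q = (714 − 20)/2 = 347, p = (714 + 20)/2 = 367.
Check: 347 · 367 = 127349.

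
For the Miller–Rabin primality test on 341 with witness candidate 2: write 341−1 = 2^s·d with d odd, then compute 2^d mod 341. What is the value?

341 − 1 = 340 = 2^2 · 85, so d = 85.
2^1 ≡ 2 (mod 341)
2^2 ≡ 2^2 = 4 ≡ 4 (mod 341)
2^4 ≡ 4^2 = 16 ≡ 16 (mod 341)
2^8 ≡ 16^2 = 256 ≡ 256 (mod 341)
2^16 ≡ 256^2 = 65536 ≡ 64 (mod 341)
2^32 ≡ 64^2 = 4096 ≡ 4 (mod 341)
2^64 ≡ 4^2 = 16 ≡ 16 (mod 341)
85 = 64 + 16 + 4 + 1 in binary powers of 2.
So 2^85 ≡ 16 · 64 · 16 · 2 ≡ 32 (mod 341).
Squaring chain: 32 → 1; never reaches −1, so base 2 is a Miller–Rabin witness that 341 is composite.

32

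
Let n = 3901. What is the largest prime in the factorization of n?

83

3901 = 47 · 83
83 is prime.
So 3901 = 47 · 83; the largest prime factor is 83.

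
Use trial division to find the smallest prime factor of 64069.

79

64069 is odd.
Digit sum 25, not divisible by 3.
Ends in 9: not divisible by 5.
7: 64069 = 7·9152 + 5
11: 64069 = 11·5824 + 5
13: 64069 = 13·4928 + 5
17: 64069 = 17·3768 + 13
19: 64069 = 19·3372 + 1
23: 64069 = 23·2785 + 14
29: 64069 = 29·2209 + 8
31: 64069 = 31·2066 + 23
37: 64069 = 37·1731 + 22
41: 64069 = 41·1562 + 27
43: 64069 = 43·1489 + 42
47: 64069 = 47·1363 + 8
53: 64069 = 53·1208 + 45
59: 64069 = 59·1085 + 54
61: 64069 = 61·1050 + 19
67: 64069 = 67·956 + 17
71: 64069 = 71·902 + 27
73: 64069 = 73·877 + 48
79: 64069 = 79·811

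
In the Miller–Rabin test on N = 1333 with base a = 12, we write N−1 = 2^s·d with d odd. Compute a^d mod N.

1333 − 1 = 1332 = 2^2 · 333, so d = 333.
12^1 ≡ 12 (mod 1333)
12^2 ≡ 12^2 = 144 ≡ 144 (mod 1333)
12^4 ≡ 144^2 = 20736 ≡ 741 (mod 1333)
12^8 ≡ 741^2 = 549081 ≡ 1218 (mod 1333)
12^16 ≡ 1218^2 = 1483524 ≡ 1228 (mod 1333)
12^32 ≡ 1228^2 = 1507984 ≡ 361 (mod 1333)
12^64 ≡ 361^2 = 130321 ≡ 1020 (mod 1333)
12^128 ≡ 1020^2 = 1040400 ≡ 660 (mod 1333)
12^256 ≡ 660^2 = 435600 ≡ 1042 (mod 1333)
333 = 256 + 64 + 8 + 4 + 1 in binary powers of 2.
So 12^333 ≡ 1042 · 1020 · 1218 · 741 · 12 ≡ 457 (mod 1333).
Squaring chain: 457 → 901; never reaches −1, so base 12 is a Miller–Rabin witness that 1333 is composite.

457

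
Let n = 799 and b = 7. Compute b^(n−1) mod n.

773

7^1 ≡ 7 (mod 799)
7^2 ≡ 7^2 = 49 ≡ 49 (mod 799)
7^4 ≡ 49^2 = 2401 ≡ 4 (mod 799)
7^8 ≡ 4^2 = 16 ≡ 16 (mod 799)
7^16 ≡ 16^2 = 256 ≡ 256 (mod 799)
7^32 ≡ 256^2 = 65536 ≡ 18 (mod 799)
7^64 ≡ 18^2 = 324 ≡ 324 (mod 799)
7^128 ≡ 324^2 = 104976 ≡ 307 (mod 799)
7^256 ≡ 307^2 = 94249 ≡ 766 (mod 799)
7^512 ≡ 766^2 = 586756 ≡ 290 (mod 799)
798 = 512 + 256 + 16 + 8 + 4 + 2 in binary powers of 2.
So 7^798 ≡ 290 · 766 · 256 · 16 · 4 · 49 ≡ 773 (mod 799).
Since 773 ≠ 1, base 7 is a Fermat witness: 799 is composite.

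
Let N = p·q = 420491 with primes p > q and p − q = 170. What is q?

Since p = q + 170, we have 420491 = q(q + 170), so q² + 170q − 420491 = 0.
Discriminant: 170² + 4·420491 = 28900 + 1681964 = 1710864; √1710864 = 1308.
q = (−170 + 1308)/2 = 569, and p = q + 170 = 739.
Check: 569 · 739 = 420491.

569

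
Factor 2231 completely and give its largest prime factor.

97

2231 = 23 · 97
97 is prime.
So 2231 = 23 · 97; the largest prime factor is 97.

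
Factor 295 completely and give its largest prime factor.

59

295 = 5 · 59
59 is prime.
So 295 = 5 · 59; the largest prime factor is 59.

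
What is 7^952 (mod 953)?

7^1 ≡ 7 (mod 953)
7^2 ≡ 7^2 = 49 ≡ 49 (mod 953)
7^4 ≡ 49^2 = 2401 ≡ 495 (mod 953)
7^8 ≡ 495^2 = 245025 ≡ 104 (mod 953)
7^16 ≡ 104^2 = 10816 ≡ 333 (mod 953)
7^32 ≡ 333^2 = 110889 ≡ 341 (mod 953)
7^64 ≡ 341^2 = 116281 ≡ 15 (mod 953)
7^128 ≡ 15^2 = 225 ≡ 225 (mod 953)
7^256 ≡ 225^2 = 50625 ≡ 116 (mod 953)
7^512 ≡ 116^2 = 13456 ≡ 114 (mod 953)
952 = 512 + 256 + 128 + 32 + 16 + 8 in binary powers of 2.
So 7^952 ≡ 114 · 116 · 225 · 341 · 333 · 104 ≡ 1 (mod 953).
Since the result is 1, base 7 gives no evidence that 953 is composite.

1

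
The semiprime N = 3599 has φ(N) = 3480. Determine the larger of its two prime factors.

61

φ(n) = (p−1)(q−1) = n − (p+q) + 1, so p + q = 3599 − 3480 + 1 = 120.
p and q are the roots of t² − 120t + 3599 = 0.
Discriminant: 120² − 4·3599 = 14400 − 14396 = 4; √4 = 2.
q = (120 − 2)/2 = 59, p = (120 + 2)/2 = 61.
Check: 59 · 61 = 3599.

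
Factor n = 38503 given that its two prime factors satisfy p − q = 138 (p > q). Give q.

Since p = q + 138, we have 38503 = q(q + 138), so q² + 138q − 38503 = 0.
Discriminant: 138² + 4·38503 = 19044 + 154012 = 173056; √173056 = 416.
q = (−138 + 416)/2 = 139, and p = q + 138 = 277.
Check: 139 · 277 = 38503.

139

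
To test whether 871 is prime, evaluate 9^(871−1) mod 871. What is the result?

9^1 ≡ 9 (mod 871)
9^2 ≡ 9^2 = 81 ≡ 81 (mod 871)
9^4 ≡ 81^2 = 6561 ≡ 464 (mod 871)
9^8 ≡ 464^2 = 215296 ≡ 159 (mod 871)
9^16 ≡ 159^2 = 25281 ≡ 22 (mod 871)
9^32 ≡ 22^2 = 484 ≡ 484 (mod 871)
9^64 ≡ 484^2 = 234256 ≡ 828 (mod 871)
9^128 ≡ 828^2 = 685584 ≡ 107 (mod 871)
9^256 ≡ 107^2 = 11449 ≡ 126 (mod 871)
9^512 ≡ 126^2 = 15876 ≡ 198 (mod 871)
870 = 512 + 256 + 64 + 32 + 4 + 2 in binary powers of 2.
So 9^870 ≡ 198 · 126 · 828 · 484 · 464 · 81 ≡ 612 (mod 871).
Since 612 ≠ 1, base 9 is a Fermat witness: 871 is composite.

612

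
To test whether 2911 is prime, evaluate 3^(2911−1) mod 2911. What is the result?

3^1 ≡ 3 (mod 2911)
3^2 ≡ 3^2 = 9 ≡ 9 (mod 2911)
3^4 ≡ 9^2 = 81 ≡ 81 (mod 2911)
3^8 ≡ 81^2 = 6561 ≡ 739 (mod 2911)
3^16 ≡ 739^2 = 546121 ≡ 1764 (mod 2911)
3^32 ≡ 1764^2 = 3111696 ≡ 2748 (mod 2911)
3^64 ≡ 2748^2 = 7551504 ≡ 370 (mod 2911)
3^128 ≡ 370^2 = 136900 ≡ 83 (mod 2911)
3^256 ≡ 83^2 = 6889 ≡ 1067 (mod 2911)
3^512 ≡ 1067^2 = 1138489 ≡ 288 (mod 2911)
3^1024 ≡ 288^2 = 82944 ≡ 1436 (mod 2911)
3^2048 ≡ 1436^2 = 2062096 ≡ 1108 (mod 2911)
2910 = 2048 + 512 + 256 + 64 + 16 + 8 + 4 + 2 in binary powers of 2.
So 3^2910 ≡ 1108 · 288 · 1067 · 370 · 1764 · 739 · 81 · 9 ≡ 811 (mod 2911).
Since 811 ≠ 1, base 3 is a Fermat witness: 2911 is composite.

811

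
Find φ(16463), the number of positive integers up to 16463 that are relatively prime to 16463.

Factor: 16463 = 101 · 163.
φ(16463) = (101−1) · (163−1) = 100 · 162 = 16200.

16200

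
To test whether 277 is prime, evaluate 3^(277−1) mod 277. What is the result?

1

3^1 ≡ 3 (mod 277)
3^2 ≡ 3^2 = 9 ≡ 9 (mod 277)
3^4 ≡ 9^2 = 81 ≡ 81 (mod 277)
3^8 ≡ 81^2 = 6561 ≡ 190 (mod 277)
3^16 ≡ 190^2 = 36100 ≡ 90 (mod 277)
3^32 ≡ 90^2 = 8100 ≡ 67 (mod 277)
3^64 ≡ 67^2 = 4489 ≡ 57 (mod 277)
3^128 ≡ 57^2 = 3249 ≡ 202 (mod 277)
3^256 ≡ 202^2 = 40804 ≡ 85 (mod 277)
276 = 256 + 16 + 4 in binary powers of 2.
So 3^276 ≡ 85 · 90 · 81 ≡ 1 (mod 277).
Since the result is 1, base 3 gives no evidence that 277 is composite.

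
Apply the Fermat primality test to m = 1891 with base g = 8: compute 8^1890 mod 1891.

8^1 ≡ 8 (mod 1891)
8^2 ≡ 8^2 = 64 ≡ 64 (mod 1891)
8^4 ≡ 64^2 = 4096 ≡ 314 (mod 1891)
8^8 ≡ 314^2 = 98596 ≡ 264 (mod 1891)
8^16 ≡ 264^2 = 69696 ≡ 1620 (mod 1891)
8^32 ≡ 1620^2 = 2624400 ≡ 1583 (mod 1891)
8^64 ≡ 1583^2 = 2505889 ≡ 314 (mod 1891)
8^128 ≡ 314^2 = 98596 ≡ 264 (mod 1891)
8^256 ≡ 264^2 = 69696 ≡ 1620 (mod 1891)
8^512 ≡ 1620^2 = 2624400 ≡ 1583 (mod 1891)
8^1024 ≡ 1583^2 = 2505889 ≡ 314 (mod 1891)
1890 = 1024 + 512 + 256 + 64 + 32 + 2 in binary powers of 2.
So 8^1890 ≡ 314 · 1583 · 1620 · 314 · 1583 · 64 ≡ 1768 (mod 1891).
Since 1768 ≠ 1, base 8 is a Fermat witness: 1891 is composite.

1768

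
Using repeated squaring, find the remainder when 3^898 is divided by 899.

38

3^1 ≡ 3 (mod 899)
3^2 ≡ 3^2 = 9 ≡ 9 (mod 899)
3^4 ≡ 9^2 = 81 ≡ 81 (mod 899)
3^8 ≡ 81^2 = 6561 ≡ 268 (mod 899)
3^16 ≡ 268^2 = 71824 ≡ 803 (mod 899)
3^32 ≡ 803^2 = 644809 ≡ 226 (mod 899)
3^64 ≡ 226^2 = 51076 ≡ 732 (mod 899)
3^128 ≡ 732^2 = 535824 ≡ 20 (mod 899)
3^256 ≡ 20^2 = 400 ≡ 400 (mod 899)
3^512 ≡ 400^2 = 160000 ≡ 877 (mod 899)
898 = 512 + 256 + 128 + 2 in binary powers of 2.
So 3^898 ≡ 877 · 400 · 20 · 9 ≡ 38 (mod 899).
Since 38 ≠ 1, base 3 is a Fermat witness: 899 is composite.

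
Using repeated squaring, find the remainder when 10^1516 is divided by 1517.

10

10^1 ≡ 10 (mod 1517)
10^2 ≡ 10^2 = 100 ≡ 100 (mod 1517)
10^4 ≡ 100^2 = 10000 ≡ 898 (mod 1517)
10^8 ≡ 898^2 = 806404 ≡ 877 (mod 1517)
10^16 ≡ 877^2 = 769129 ≡ 10 (mod 1517)
10^32 ≡ 10^2 = 100 ≡ 100 (mod 1517)
10^64 ≡ 100^2 = 10000 ≡ 898 (mod 1517)
10^128 ≡ 898^2 = 806404 ≡ 877 (mod 1517)
10^256 ≡ 877^2 = 769129 ≡ 10 (mod 1517)
10^512 ≡ 10^2 = 100 ≡ 100 (mod 1517)
10^1024 ≡ 100^2 = 10000 ≡ 898 (mod 1517)
1516 = 1024 + 256 + 128 + 64 + 32 + 8 + 4 in binary powers of 2.
So 10^1516 ≡ 898 · 10 · 877 · 898 · 100 · 877 · 898 ≡ 10 (mod 1517).
Since 10 ≠ 1, base 10 is a Fermat witness: 1517 is composite.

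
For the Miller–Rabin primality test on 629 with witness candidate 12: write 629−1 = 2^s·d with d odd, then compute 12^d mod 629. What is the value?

629 − 1 = 628 = 2^2 · 157, so d = 157.
12^1 ≡ 12 (mod 629)
12^2 ≡ 12^2 = 144 ≡ 144 (mod 629)
12^4 ≡ 144^2 = 20736 ≡ 608 (mod 629)
12^8 ≡ 608^2 = 369664 ≡ 441 (mod 629)
12^16 ≡ 441^2 = 194481 ≡ 120 (mod 629)
12^32 ≡ 120^2 = 14400 ≡ 562 (mod 629)
12^64 ≡ 562^2 = 315844 ≡ 86 (mod 629)
12^128 ≡ 86^2 = 7396 ≡ 477 (mod 629)
157 = 128 + 16 + 8 + 4 + 1 in binary powers of 2.
So 12^157 ≡ 477 · 120 · 441 · 608 · 12 ≡ 201 (mod 629).
Squaring chain: 201 → 145; never reaches −1, so base 12 is a Miller–Rabin witness that 629 is composite.

201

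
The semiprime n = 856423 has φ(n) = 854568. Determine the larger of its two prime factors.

φ(n) = (p−1)(q−1) = n − (p+q) + 1, so p + q = 856423 − 854568 + 1 = 1856.
p and q are the roots of t² − 1856t + 856423 = 0.
Discriminant: 1856² − 4·856423 = 3444736 − 3425692 = 19044; √19044 = 138.
q = (1856 − 138)/2 = 859, p = (1856 + 138)/2 = 997.
Check: 859 · 997 = 856423.

997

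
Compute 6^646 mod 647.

1

6^1 ≡ 6 (mod 647)
6^2 ≡ 6^2 = 36 ≡ 36 (mod 647)
6^4 ≡ 36^2 = 1296 ≡ 2 (mod 647)
6^8 ≡ 2^2 = 4 ≡ 4 (mod 647)
6^16 ≡ 4^2 = 16 ≡ 16 (mod 647)
6^32 ≡ 16^2 = 256 ≡ 256 (mod 647)
6^64 ≡ 256^2 = 65536 ≡ 189 (mod 647)
6^128 ≡ 189^2 = 35721 ≡ 136 (mod 647)
6^256 ≡ 136^2 = 18496 ≡ 380 (mod 647)
6^512 ≡ 380^2 = 144400 ≡ 119 (mod 647)
646 = 512 + 128 + 4 + 2 in binary powers of 2.
So 6^646 ≡ 119 · 136 · 2 · 36 ≡ 1 (mod 647).
Since the result is 1, base 6 gives no evidence that 647 is composite.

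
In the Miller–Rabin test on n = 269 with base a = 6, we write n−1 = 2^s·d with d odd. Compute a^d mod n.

269 − 1 = 268 = 2^2 · 67, so d = 67.
6^1 ≡ 6 (mod 269)
6^2 ≡ 6^2 = 36 ≡ 36 (mod 269)
6^4 ≡ 36^2 = 1296 ≡ 220 (mod 269)
6^8 ≡ 220^2 = 48400 ≡ 249 (mod 269)
6^16 ≡ 249^2 = 62001 ≡ 131 (mod 269)
6^32 ≡ 131^2 = 17161 ≡ 214 (mod 269)
6^64 ≡ 214^2 = 45796 ≡ 66 (mod 269)
67 = 64 + 2 + 1 in binary powers of 2.
So 6^67 ≡ 66 · 36 · 6 ≡ 268 (mod 269).
Since 6^d ≡ 268 (mod 269), base 6 does not prove 269 composite.

268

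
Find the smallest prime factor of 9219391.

9219391 is odd.
Digit sum 34, not divisible by 3.
Ends in 1: not divisible by 5.
7: 9219391 = 7·1317055 + 6
11: 9219391 = 11·838126 + 5
13: 9219391 = 13·709183 + 12
17: 9219391 = 17·542317 + 2
19: 9219391 = 19·485231 + 2
23: 9219391 = 23·400843 + 2
29: 9219391 = 29·317910 + 1
31: 9219391 = 31·297399 + 22
37: 9219391 = 37·249172 + 27
41: 9219391 = 41·224863 + 8
43: 9219391 = 43·214404 + 19
47: 9219391 = 47·196157 + 12
53: 9219391 = 53·173950 + 41
59: 9219391 = 59·156260 + 51
61: 9219391 = 61·151137 + 34
67: 9219391 = 67·137602 + 57
71: 9219391 = 71·129850 + 41
73: 9219391 = 73·126293 + 2
79: 9219391 = 79·116701 + 12
83: 9219391 = 83·111077

83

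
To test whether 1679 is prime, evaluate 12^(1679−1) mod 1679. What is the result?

12^1 ≡ 12 (mod 1679)
12^2 ≡ 12^2 = 144 ≡ 144 (mod 1679)
12^4 ≡ 144^2 = 20736 ≡ 588 (mod 1679)
12^8 ≡ 588^2 = 345744 ≡ 1549 (mod 1679)
12^16 ≡ 1549^2 = 2399401 ≡ 110 (mod 1679)
12^32 ≡ 110^2 = 12100 ≡ 347 (mod 1679)
12^64 ≡ 347^2 = 120409 ≡ 1200 (mod 1679)
12^128 ≡ 1200^2 = 1440000 ≡ 1097 (mod 1679)
12^256 ≡ 1097^2 = 1203409 ≡ 1245 (mod 1679)
12^512 ≡ 1245^2 = 1550025 ≡ 308 (mod 1679)
12^1024 ≡ 308^2 = 94864 ≡ 840 (mod 1679)
1678 = 1024 + 512 + 128 + 8 + 4 + 2 in binary powers of 2.
So 12^1678 ≡ 840 · 308 · 1097 · 1549 · 588 · 144 ≡ 653 (mod 1679).
Since 653 ≠ 1, base 12 is a Fermat witness: 1679 is composite.

653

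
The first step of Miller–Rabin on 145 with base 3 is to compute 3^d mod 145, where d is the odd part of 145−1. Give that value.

108

145 − 1 = 144 = 2^4 · 9, so d = 9.
3^1 ≡ 3 (mod 145)
3^2 ≡ 3^2 = 9 ≡ 9 (mod 145)
3^4 ≡ 9^2 = 81 ≡ 81 (mod 145)
3^8 ≡ 81^2 = 6561 ≡ 36 (mod 145)
9 = 8 + 1 in binary powers of 2.
So 3^9 ≡ 36 · 3 ≡ 108 (mod 145).
Squaring chain: 108 → 64 → 36 → 136; never reaches −1, so base 3 is a Miller–Rabin witness that 145 is composite.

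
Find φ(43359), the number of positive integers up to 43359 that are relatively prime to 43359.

28416

Factor: 43359 = 3 · 97 · 149.
φ(43359) = (3−1) · (97−1) · (149−1) = 2 · 96 · 148 = 28416.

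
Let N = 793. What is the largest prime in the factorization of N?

61

793 = 13 · 61
61 is prime.
So 793 = 13 · 61; the largest prime factor is 61.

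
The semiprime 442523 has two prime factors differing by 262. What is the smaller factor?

Since p = q + 262, we have 442523 = q(q + 262), so q² + 262q − 442523 = 0.
Discriminant: 262² + 4·442523 = 68644 + 1770092 = 1838736; √1838736 = 1356.
q = (−262 + 1356)/2 = 547, and p = q + 262 = 809.
Check: 547 · 809 = 442523.

547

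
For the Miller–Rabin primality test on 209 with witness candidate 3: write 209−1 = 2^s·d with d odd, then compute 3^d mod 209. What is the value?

209 − 1 = 208 = 2^4 · 13, so d = 13.
3^1 ≡ 3 (mod 209)
3^2 ≡ 3^2 = 9 ≡ 9 (mod 209)
3^4 ≡ 9^2 = 81 ≡ 81 (mod 209)
3^8 ≡ 81^2 = 6561 ≡ 82 (mod 209)
13 = 8 + 4 + 1 in binary powers of 2.
So 3^13 ≡ 82 · 81 · 3 ≡ 71 (mod 209).
Squaring chain: 71 → 25 → 207 → 4; never reaches −1, so base 3 is a Miller–Rabin witness that 209 is composite.

71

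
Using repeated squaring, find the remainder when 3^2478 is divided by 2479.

3^1 ≡ 3 (mod 2479)
3^2 ≡ 3^2 = 9 ≡ 9 (mod 2479)
3^4 ≡ 9^2 = 81 ≡ 81 (mod 2479)
3^8 ≡ 81^2 = 6561 ≡ 1603 (mod 2479)
3^16 ≡ 1603^2 = 2569609 ≡ 1365 (mod 2479)
3^32 ≡ 1365^2 = 1863225 ≡ 1496 (mod 2479)
3^64 ≡ 1496^2 = 2238016 ≡ 1958 (mod 2479)
3^128 ≡ 1958^2 = 3833764 ≡ 1230 (mod 2479)
3^256 ≡ 1230^2 = 1512900 ≡ 710 (mod 2479)
3^512 ≡ 710^2 = 504100 ≡ 863 (mod 2479)
3^1024 ≡ 863^2 = 744769 ≡ 1069 (mod 2479)
3^2048 ≡ 1069^2 = 1142761 ≡ 2421 (mod 2479)
2478 = 2048 + 256 + 128 + 32 + 8 + 4 + 2 in binary powers of 2.
So 3^2478 ≡ 2421 · 710 · 1230 · 1496 · 1603 · 81 · 9 ≡ 2452 (mod 2479).
Since 2452 ≠ 1, base 3 is a Fermat witness: 2479 is composite.

2452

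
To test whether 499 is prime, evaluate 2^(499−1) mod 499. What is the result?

2^1 ≡ 2 (mod 499)
2^2 ≡ 2^2 = 4 ≡ 4 (mod 499)
2^4 ≡ 4^2 = 16 ≡ 16 (mod 499)
2^8 ≡ 16^2 = 256 ≡ 256 (mod 499)
2^16 ≡ 256^2 = 65536 ≡ 167 (mod 499)
2^32 ≡ 167^2 = 27889 ≡ 444 (mod 499)
2^64 ≡ 444^2 = 197136 ≡ 31 (mod 499)
2^128 ≡ 31^2 = 961 ≡ 462 (mod 499)
2^256 ≡ 462^2 = 213444 ≡ 371 (mod 499)
498 = 256 + 128 + 64 + 32 + 16 + 2 in binary powers of 2.
So 2^498 ≡ 371 · 462 · 31 · 444 · 167 · 4 ≡ 1 (mod 499).
Since the result is 1, base 2 gives no evidence that 499 is composite.

1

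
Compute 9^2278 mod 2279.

9^1 ≡ 9 (mod 2279)
9^2 ≡ 9^2 = 81 ≡ 81 (mod 2279)
9^4 ≡ 81^2 = 6561 ≡ 2003 (mod 2279)
9^8 ≡ 2003^2 = 4012009 ≡ 969 (mod 2279)
9^16 ≡ 969^2 = 938961 ≡ 13 (mod 2279)
9^32 ≡ 13^2 = 169 ≡ 169 (mod 2279)
9^64 ≡ 169^2 = 28561 ≡ 1213 (mod 2279)
9^128 ≡ 1213^2 = 1471369 ≡ 1414 (mod 2279)
9^256 ≡ 1414^2 = 1999396 ≡ 713 (mod 2279)
9^512 ≡ 713^2 = 508369 ≡ 152 (mod 2279)
9^1024 ≡ 152^2 = 23104 ≡ 314 (mod 2279)
9^2048 ≡ 314^2 = 98596 ≡ 599 (mod 2279)
2278 = 2048 + 128 + 64 + 32 + 4 + 2 in binary powers of 2.
So 9^2278 ≡ 599 · 1414 · 1213 · 169 · 2003 · 81 ≡ 702 (mod 2279).
Since 702 ≠ 1, base 9 is a Fermat witness: 2279 is composite.

702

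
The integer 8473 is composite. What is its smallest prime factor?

37

8473 is odd.
Digit sum 22, not divisible by 3.
Ends in 3: not divisible by 5.
7: 8473 = 7·1210 + 3
11: 8473 = 11·770 + 3
13: 8473 = 13·651 + 10
17: 8473 = 17·498 + 7
19: 8473 = 19·445 + 18
23: 8473 = 23·368 + 9
29: 8473 = 29·292 + 5
31: 8473 = 31·273 + 10
37: 8473 = 37·229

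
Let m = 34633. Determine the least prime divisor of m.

34633 is odd.
Digit sum 19, not divisible by 3.
Ends in 3: not divisible by 5.
7: 34633 = 7·4947 + 4
11: 34633 = 11·3148 + 5
13: 34633 = 13·2664 + 1
17: 34633 = 17·2037 + 4
19: 34633 = 19·1822 + 15
23: 34633 = 23·1505 + 18
29: 34633 = 29·1194 + 7
31: 34633 = 31·1117 + 6
37: 34633 = 37·936 + 1
41: 34633 = 41·844 + 29
43: 34633 = 43·805 + 18
47: 34633 = 47·736 + 41
53: 34633 = 53·653 + 24
59: 34633 = 59·587

59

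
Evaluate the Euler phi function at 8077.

7840

Factor: 8077 = 41 · 197.
φ(8077) = (41−1) · (197−1) = 40 · 196 = 7840.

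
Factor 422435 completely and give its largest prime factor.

422435 = 5 · 84487
84487 = 13 · 6499
6499 = 67 · 97
97 is prime.
So 422435 = 5 · 13 · 67 · 97; the largest prime factor is 97.

97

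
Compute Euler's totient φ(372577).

350592

Factor: 372577 = 23 · 97 · 167.
φ(372577) = (23−1) · (97−1) · (167−1) = 22 · 96 · 166 = 350592.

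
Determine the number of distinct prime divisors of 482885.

5

482885 = 5 · 96577
96577 = 13 · 7429
7429 = 17 · 437
437 = 19 · 23
482885 = 5 · 13 · 17 · 19 · 23, which has 5 distinct prime factors.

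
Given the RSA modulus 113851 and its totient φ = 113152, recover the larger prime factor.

443

φ(n) = (p−1)(q−1) = n − (p+q) + 1, so p + q = 113851 − 113152 + 1 = 700.
p and q are the roots of t² − 700t + 113851 = 0.
Discriminant: 700² − 4·113851 = 490000 − 455404 = 34596; √34596 = 186.
q = (700 − 186)/2 = 257, p = (700 + 186)/2 = 443.
Check: 257 · 443 = 113851.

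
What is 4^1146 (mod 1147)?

1120

4^1 ≡ 4 (mod 1147)
4^2 ≡ 4^2 = 16 ≡ 16 (mod 1147)
4^4 ≡ 16^2 = 256 ≡ 256 (mod 1147)
4^8 ≡ 256^2 = 65536 ≡ 157 (mod 1147)
4^16 ≡ 157^2 = 24649 ≡ 562 (mod 1147)
4^32 ≡ 562^2 = 315844 ≡ 419 (mod 1147)
4^64 ≡ 419^2 = 175561 ≡ 70 (mod 1147)
4^128 ≡ 70^2 = 4900 ≡ 312 (mod 1147)
4^256 ≡ 312^2 = 97344 ≡ 996 (mod 1147)
4^512 ≡ 996^2 = 992016 ≡ 1008 (mod 1147)
4^1024 ≡ 1008^2 = 1016064 ≡ 969 (mod 1147)
1146 = 1024 + 64 + 32 + 16 + 8 + 2 in binary powers of 2.
So 4^1146 ≡ 969 · 70 · 419 · 562 · 157 · 16 ≡ 1120 (mod 1147).
Since 1120 ≠ 1, base 4 is a Fermat witness: 1147 is composite.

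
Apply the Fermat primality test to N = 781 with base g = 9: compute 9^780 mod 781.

9^1 ≡ 9 (mod 781)
9^2 ≡ 9^2 = 81 ≡ 81 (mod 781)
9^4 ≡ 81^2 = 6561 ≡ 313 (mod 781)
9^8 ≡ 313^2 = 97969 ≡ 344 (mod 781)
9^16 ≡ 344^2 = 118336 ≡ 405 (mod 781)
9^32 ≡ 405^2 = 164025 ≡ 15 (mod 781)
9^64 ≡ 15^2 = 225 ≡ 225 (mod 781)
9^128 ≡ 225^2 = 50625 ≡ 641 (mod 781)
9^256 ≡ 641^2 = 410881 ≡ 75 (mod 781)
9^512 ≡ 75^2 = 5625 ≡ 158 (mod 781)
780 = 512 + 256 + 8 + 4 in binary powers of 2.
So 9^780 ≡ 158 · 75 · 344 · 313 ≡ 529 (mod 781).
Since 529 ≠ 1, base 9 is a Fermat witness: 781 is composite.

529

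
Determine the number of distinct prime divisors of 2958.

2958 = 2 · 1479
1479 = 3 · 493
493 = 17 · 29
2958 = 2 · 3 · 17 · 29, which has 4 distinct prime factors.

4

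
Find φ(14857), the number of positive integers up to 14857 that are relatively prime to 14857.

14596

Factor: 14857 = 83 · 179.
φ(14857) = (83−1) · (179−1) = 82 · 178 = 14596.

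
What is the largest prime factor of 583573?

583573 = 79 · 7387
7387 = 83 · 89
89 is prime.
So 583573 = 79 · 83 · 89; the largest prime factor is 89.

89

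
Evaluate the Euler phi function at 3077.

Factor: 3077 = 17 · 181.
φ(3077) = (17−1) · (181−1) = 16 · 180 = 2880.

2880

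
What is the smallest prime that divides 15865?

15865 is odd.
Digit sum 25, not divisible by 3.
Ends in 5: divisible by 5.

5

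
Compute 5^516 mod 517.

247

5^1 ≡ 5 (mod 517)
5^2 ≡ 5^2 = 25 ≡ 25 (mod 517)
5^4 ≡ 25^2 = 625 ≡ 108 (mod 517)
5^8 ≡ 108^2 = 11664 ≡ 290 (mod 517)
5^16 ≡ 290^2 = 84100 ≡ 346 (mod 517)
5^32 ≡ 346^2 = 119716 ≡ 289 (mod 517)
5^64 ≡ 289^2 = 83521 ≡ 284 (mod 517)
5^128 ≡ 284^2 = 80656 ≡ 4 (mod 517)
5^256 ≡ 4^2 = 16 ≡ 16 (mod 517)
5^512 ≡ 16^2 = 256 ≡ 256 (mod 517)
516 = 512 + 4 in binary powers of 2.
So 5^516 ≡ 256 · 108 ≡ 247 (mod 517).
Since 247 ≠ 1, base 5 is a Fermat witness: 517 is composite.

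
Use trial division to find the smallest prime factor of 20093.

71

20093 is odd.
Digit sum 14, not divisible by 3.
Ends in 3: not divisible by 5.
7: 20093 = 7·2870 + 3
11: 20093 = 11·1826 + 7
13: 20093 = 13·1545 + 8
17: 20093 = 17·1181 + 16
19: 20093 = 19·1057 + 10
23: 20093 = 23·873 + 14
29: 20093 = 29·692 + 25
31: 20093 = 31·648 + 5
37: 20093 = 37·543 + 2
41: 20093 = 41·490 + 3
43: 20093 = 43·467 + 12
47: 20093 = 47·427 + 24
53: 20093 = 53·379 + 6
59: 20093 = 59·340 + 33
61: 20093 = 61·329 + 24
67: 20093 = 67·299 + 60
71: 20093 = 71·283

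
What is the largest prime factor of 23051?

23051 = 7 · 3293
3293 = 37 · 89
89 is prime.
So 23051 = 7 · 37 · 89; the largest prime factor is 89.

89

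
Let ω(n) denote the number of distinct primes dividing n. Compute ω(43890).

6

43890 = 2 · 21945
21945 = 3 · 7315
7315 = 5 · 1463
1463 = 7 · 209
209 = 11 · 19
43890 = 2 · 3 · 5 · 7 · 11 · 19, which has 6 distinct prime factors.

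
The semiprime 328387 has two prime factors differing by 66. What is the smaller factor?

Since p = q + 66, we have 328387 = q(q + 66), so q² + 66q − 328387 = 0.
Discriminant: 66² + 4·328387 = 4356 + 1313548 = 1317904; √1317904 = 1148.
q = (−66 + 1148)/2 = 541, and p = q + 66 = 607.
Check: 541 · 607 = 328387.

541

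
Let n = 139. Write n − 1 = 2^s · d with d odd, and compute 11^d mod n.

139 − 1 = 138 = 2^1 · 69, so d = 69.
11^1 ≡ 11 (mod 139)
11^2 ≡ 11^2 = 121 ≡ 121 (mod 139)
11^4 ≡ 121^2 = 14641 ≡ 46 (mod 139)
11^8 ≡ 46^2 = 2116 ≡ 31 (mod 139)
11^16 ≡ 31^2 = 961 ≡ 127 (mod 139)
11^32 ≡ 127^2 = 16129 ≡ 5 (mod 139)
11^64 ≡ 5^2 = 25 ≡ 25 (mod 139)
69 = 64 + 4 + 1 in binary powers of 2.
So 11^69 ≡ 25 · 46 · 11 ≡ 1 (mod 139).
Since 11^d ≡ 1 (mod 139), base 11 does not prove 139 composite.

1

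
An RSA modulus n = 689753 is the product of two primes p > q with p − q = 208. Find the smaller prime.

Since p = q + 208, we have 689753 = q(q + 208), so q² + 208q − 689753 = 0.
Discriminant: 208² + 4·689753 = 43264 + 2759012 = 2802276; √2802276 = 1674.
q = (−208 + 1674)/2 = 733, and p = q + 208 = 941.
Check: 733 · 941 = 689753.

733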